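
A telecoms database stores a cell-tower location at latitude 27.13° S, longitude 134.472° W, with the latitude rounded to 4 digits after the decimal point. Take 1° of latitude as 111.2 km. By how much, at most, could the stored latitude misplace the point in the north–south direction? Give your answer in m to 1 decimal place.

Rounding to 4 decimal places leaves the latitude within ±5e-05° of the true value.
So the N–S error is at most 5e-05 × 111200 = 5.56 m.

5.6 m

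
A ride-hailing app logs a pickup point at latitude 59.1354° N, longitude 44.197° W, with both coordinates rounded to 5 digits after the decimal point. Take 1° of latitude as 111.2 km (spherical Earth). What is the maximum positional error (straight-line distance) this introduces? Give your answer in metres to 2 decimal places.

Rounding to 5 decimal places leaves each coordinate within ±5e-06° of the true value.
Latitude error → 5e-06 × 111200 = 0.556 m along the meridian.
E–W at 59.1354°: 5e-06° × 111200 × cos 59.1354° = 5e-06 × 111200 × 0.5130 ≈ 0.285234 m.
The two errors are perpendicular, so the maximum displacement is √(0.556² + 0.285234²) ≈ 0.624896 m.

0.62 metres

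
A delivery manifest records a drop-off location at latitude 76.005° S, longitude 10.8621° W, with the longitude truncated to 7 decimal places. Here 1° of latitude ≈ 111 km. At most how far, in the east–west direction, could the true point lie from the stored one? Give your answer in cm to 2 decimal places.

0.27 cm

Truncating at 7 decimal places can drop up to a full unit in the last place, so the longitude may be off by as much as 1e-07°.
Parallels shrink by cos φ, so at 76.005° a degree of longitude is 111000 × 0.2418 ≈ 26843.9 m.
So at most 1e-07° × 26843.9 ≈ 0.00268439 m east–west.
That is 0.00268439 m = 0.26844 cm.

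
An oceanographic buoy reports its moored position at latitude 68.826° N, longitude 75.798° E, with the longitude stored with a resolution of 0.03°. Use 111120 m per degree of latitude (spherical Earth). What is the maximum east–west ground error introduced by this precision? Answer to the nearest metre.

With a 0.03° grid the true value lies within half a step, ±0.03°/2 = ±0.015°, of the stored one.
One degree of longitude at 68.826° is 111120 × cos 68.826° ≈ 111120 × 0.3612 = 40136.7 m.
Maximum E–W displacement: 0.015 × 40136.7 = 602.051 m.

602 metres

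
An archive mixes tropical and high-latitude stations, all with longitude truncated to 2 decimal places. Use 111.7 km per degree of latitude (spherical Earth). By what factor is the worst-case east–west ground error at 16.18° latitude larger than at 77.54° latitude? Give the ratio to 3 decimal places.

Truncating at 2 decimal places can drop up to a full unit in the last place, so the longitude may be off by as much as 0.01°.
Error at 16.18° = 0.01° × 111700 × cos 16.18° ≈ 1117 × 0.9604 = 1072.8 m.
At 77.54°: 0.01° × 111700 × cos 77.54° = 0.01 × 111700 × 0.2158 ≈ 241 m.
Ratio: 1072.8 / 241 = cos 16.18° / cos 77.54° ≈ 4.4512.

4.451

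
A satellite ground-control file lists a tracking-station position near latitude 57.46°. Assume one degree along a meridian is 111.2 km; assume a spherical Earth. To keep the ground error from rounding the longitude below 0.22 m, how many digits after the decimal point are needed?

At 57.46° one degree of longitude covers 111200 × cos 57.46° ≈ 111200 × 0.5379 ≈ 59813.2 m.
With N decimal places the half-ulp bound is 0.5·10⁻ᴺ°, or 0.5·10⁻ᴺ × 59813.2 m on the ground.
Need 0.5 × 59813.2 × 10⁻ᴺ ≤ 0.22 → 10⁻ᴺ ≤ 7.356e-06, so N ≥ 5.13.
So 6 decimal places suffice (0.0299 m); 5 would allow up to 0.299 m.

6 decimal places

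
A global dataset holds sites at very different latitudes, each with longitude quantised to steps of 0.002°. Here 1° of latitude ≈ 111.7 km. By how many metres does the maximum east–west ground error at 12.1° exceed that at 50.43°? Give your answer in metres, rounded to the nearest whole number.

With a 0.002° grid the true value lies within half a step, ±0.002°/2 = ±0.001°, of the stored one.
At 12.1°: 0.001° × 111700 × cos 12.1° = 0.001 × 111700 × 0.9778 ≈ 109.22 m.
At 50.43°: 0.001° × 111700 × cos 50.43° = 0.001 × 111700 × 0.6370 ≈ 71.155 m.
So the lower-latitude error exceeds the higher by 109.22 − 71.155 = 38.063 m.

38 metres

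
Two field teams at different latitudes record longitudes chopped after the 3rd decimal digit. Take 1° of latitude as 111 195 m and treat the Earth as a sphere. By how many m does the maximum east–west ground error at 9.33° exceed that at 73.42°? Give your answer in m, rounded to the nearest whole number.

78 m

Truncating at 3 decimal places can drop up to a full unit in the last place, so the longitude may be off by as much as 0.001°.
At 9.33°: 0.001° × 111195 × cos 9.33° = 0.001 × 111195 × 0.9868 ≈ 109.72 m.
Error at 73.42° = 0.001° × 111195 × cos 73.42° ≈ 111.2 × 0.2854 = 31.73 m.
So the lower-latitude error exceeds the higher by 109.72 − 31.73 = 77.994 m.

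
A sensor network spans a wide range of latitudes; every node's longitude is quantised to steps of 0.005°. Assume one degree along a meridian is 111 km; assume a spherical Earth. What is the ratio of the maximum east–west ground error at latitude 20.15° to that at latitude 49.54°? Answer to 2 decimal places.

1.45

With a 0.005° grid the true value lies within half a step, ±0.005°/2 = ±0.0025°, of the stored one.
At 20.15°: 0.0025° × 111000 × cos 20.15° = 0.0025 × 111000 × 0.9388 ≈ 260.52 m.
At 49.54°: 0.0025° × 111000 × cos 49.54° = 0.0025 × 111000 × 0.6489 ≈ 180.07 m.
Ratio: 260.52 / 180.07 = cos 20.15° / cos 49.54° ≈ 1.4467.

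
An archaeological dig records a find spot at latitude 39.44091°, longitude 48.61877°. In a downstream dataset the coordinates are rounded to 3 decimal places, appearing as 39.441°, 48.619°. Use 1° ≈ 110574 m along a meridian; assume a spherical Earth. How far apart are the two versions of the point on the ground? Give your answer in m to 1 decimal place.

22.0 m

The latitude changed by -0.00009° and the longitude by -0.00023°.
N–S: -0.00009° × 110574 m/° = -9.95166 m.
East–west at this latitude: -0.00023° × 110574 × cos 39.441° ≈ -0.00023 × 85394 = -19.6406 m.
Combined displacement = (9.95166² + 19.6406²)^½ ≈ 22.0179 m.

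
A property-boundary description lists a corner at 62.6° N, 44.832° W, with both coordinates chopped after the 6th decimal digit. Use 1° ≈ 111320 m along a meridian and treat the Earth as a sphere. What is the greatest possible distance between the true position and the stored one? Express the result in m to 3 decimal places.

0.123 m

Truncating at 6 decimal places can drop up to a full unit in the last place, so each coordinate may be off by as much as 1e-06°.
N–S: 1e-06° × 111320 m/° = 0.11132 m.
East–west component at 62.6°: 1e-06° × 111320 × cos 62.6° ≈ 1e-06 × 51229.4 ≈ 0.0512294 m.
Worst case both components are at the extreme and orthogonal: √(0.11132² + 0.0512294²) ≈ 0.122542 m.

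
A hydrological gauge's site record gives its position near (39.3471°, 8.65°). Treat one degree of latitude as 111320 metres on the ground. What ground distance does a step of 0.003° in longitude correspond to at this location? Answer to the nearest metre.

One degree of longitude here spans 111320 × cos 39.3471° = 111320 × 0.7733 ≈ 86085.9 m; 0.003° of that is 258.258 m.

258 metres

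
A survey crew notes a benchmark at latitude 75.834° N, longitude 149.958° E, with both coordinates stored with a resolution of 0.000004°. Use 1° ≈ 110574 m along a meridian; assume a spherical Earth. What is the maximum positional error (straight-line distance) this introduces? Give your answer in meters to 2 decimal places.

0.23 meters

With a 0.000004° grid the true value lies within half a step, ±0.000004°/2 = ±2e-06°, of the stored one.
North–south component: 2e-06° × 110574 = 0.221148 m.
E–W at 75.834°: 2e-06° × 110574 × cos 75.834° = 2e-06 × 110574 × 0.2447 ≈ 0.054122 m.
Worst case both components are at the extreme and orthogonal: √(0.221148² + 0.054122²) ≈ 0.227674 m.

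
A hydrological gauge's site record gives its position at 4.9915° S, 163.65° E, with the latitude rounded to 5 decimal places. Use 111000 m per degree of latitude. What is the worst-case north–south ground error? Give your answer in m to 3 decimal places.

0.555 m

Rounding to 5 decimal places leaves the latitude within ±5e-06° of the true value.
North–south distance: 5e-06° × 111000 m/° = 0.555 m.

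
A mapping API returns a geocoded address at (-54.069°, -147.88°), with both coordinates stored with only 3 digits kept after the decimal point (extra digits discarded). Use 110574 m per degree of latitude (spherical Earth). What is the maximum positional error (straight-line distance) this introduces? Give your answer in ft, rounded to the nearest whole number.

Truncating at 3 decimal places can drop up to a full unit in the last place, so each coordinate may be off by as much as 0.001°.
Latitude error → 0.001 × 110574 = 110.574 m along the meridian.
E–W at 54.069°: 0.001° × 110574 × cos 54.069° = 0.001 × 110574 × 0.5868 ≈ 64.886 m.
Combining orthogonally: (110.574² + 64.886²)^½ ≈ 128.206 m.
Converting: 128.206 m × 3.2808 ft/m ≈ 420.62 ft.

421 ft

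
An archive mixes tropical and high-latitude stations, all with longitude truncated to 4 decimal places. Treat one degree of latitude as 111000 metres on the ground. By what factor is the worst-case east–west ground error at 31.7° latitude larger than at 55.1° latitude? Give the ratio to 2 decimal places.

1.49

Truncating at 4 decimal places can drop up to a full unit in the last place, so the longitude may be off by as much as 0.0001°.
At 31.7°: 0.0001° × 111000 × cos 31.7° = 0.0001 × 111000 × 0.8508 ≈ 9.444 m.
At 55.1°: 0.0001° × 111000 × cos 55.1° = 0.0001 × 111000 × 0.5721 ≈ 6.3508 m.
Ratio: 9.444 / 6.3508 = cos 31.7° / cos 55.1° ≈ 1.4871.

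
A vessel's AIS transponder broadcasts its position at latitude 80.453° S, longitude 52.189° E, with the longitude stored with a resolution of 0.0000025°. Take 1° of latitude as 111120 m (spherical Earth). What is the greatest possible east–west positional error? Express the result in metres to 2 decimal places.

0.02 metres

With a 0.0000025° grid the true value lies within half a step, ±0.0000025°/2 = ±1.25e-06°, of the stored one.
One degree of longitude at 80.453° is 111120 × cos 80.453° ≈ 111120 × 0.1659 = 18430 m.
So at most 1.25e-06° × 18430 ≈ 0.0230375 m east–west.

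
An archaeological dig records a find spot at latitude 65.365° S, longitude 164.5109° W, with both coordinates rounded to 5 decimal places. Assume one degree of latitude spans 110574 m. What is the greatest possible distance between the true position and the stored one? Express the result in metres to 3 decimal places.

0.599 metres

Rounding to 5 decimal places leaves each coordinate within ±5e-06° of the true value.
N–S: 5e-06° × 110574 m/° = 0.55287 m.
Longitude error → 5e-06 × 110574 × cos 65.365° = 5e-06 × 110574 × 0.4168 ≈ 0.230456 m.
Combining orthogonally: (0.55287² + 0.230456²)^½ ≈ 0.598979 m.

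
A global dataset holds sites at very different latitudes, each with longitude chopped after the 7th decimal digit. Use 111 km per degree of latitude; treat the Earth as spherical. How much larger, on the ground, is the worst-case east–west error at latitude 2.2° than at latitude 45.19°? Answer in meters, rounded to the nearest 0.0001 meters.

0.0033 meters

Truncating at 7 decimal places can drop up to a full unit in the last place, so the longitude may be off by as much as 1e-07°.
At 2.2°: 1e-07° × 111000 × cos 2.2° = 1e-07 × 111000 × 0.9993 ≈ 0.011092 m.
At 45.19°: 1e-07° × 111000 × cos 45.19° = 1e-07 × 111000 × 0.7048 ≈ 0.0078228 m.
Difference: 0.011092 − 0.0078228 = 0.003269 m.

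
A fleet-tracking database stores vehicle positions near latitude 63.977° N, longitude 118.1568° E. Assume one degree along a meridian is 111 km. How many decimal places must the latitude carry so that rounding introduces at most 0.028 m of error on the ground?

7 decimal places

One degree of latitude covers 111000 m.
With N decimal places the half-ulp bound is 0.5·10⁻ᴺ°, or 0.5·10⁻ᴺ × 111000 m on the ground.
Setting 55500 × 10⁻ᴺ ≤ 0.028 gives 10ᴺ ≥ 1.982e+06, i.e. N ≥ 6.30.
So 7 decimal places suffice (0.00555 m); 6 would allow up to 0.0555 m.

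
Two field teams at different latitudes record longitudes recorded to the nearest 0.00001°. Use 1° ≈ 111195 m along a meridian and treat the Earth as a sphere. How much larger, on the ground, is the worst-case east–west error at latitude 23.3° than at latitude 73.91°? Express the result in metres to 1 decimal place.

Rounding to 5 decimal places leaves the longitude within ±5e-06° of the true value.
Error at 23.3° = 5e-06° × 111195 × cos 23.3° ≈ 0.55597 × 0.9184 = 0.51063 m.
At 73.91°: 5e-06° × 111195 × cos 73.91° = 5e-06 × 111195 × 0.2771 ≈ 0.15409 m.
So the lower-latitude error exceeds the higher by 0.51063 − 0.15409 = 0.35655 m.

0.4 metres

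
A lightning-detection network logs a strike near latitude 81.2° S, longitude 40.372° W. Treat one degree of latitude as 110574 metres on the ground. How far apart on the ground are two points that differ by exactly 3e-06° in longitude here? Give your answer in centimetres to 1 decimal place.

5.1 centimetres

At 81.2° a degree of longitude is 110574 × cos 81.2° ≈ 16916.3 m, so 3e-06° corresponds to 0.0507488 m.
That is 0.0507488 m = 5.0749 cm.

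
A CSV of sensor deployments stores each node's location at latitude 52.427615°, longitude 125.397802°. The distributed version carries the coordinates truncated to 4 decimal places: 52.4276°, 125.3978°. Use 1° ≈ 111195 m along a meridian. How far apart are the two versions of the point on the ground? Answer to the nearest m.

Δlat = 52.427615 − 52.4276 = +0.000015°; Δlon = 125.397802 − 125.3978 = +0.000002°.
North–south shift: 0.000015 × 111195 = 1.66793 m.
East–west at this latitude: 0.000002° × 111195 × cos 52.4276° ≈ 0.000002 × 67802.6 = 0.135605 m.
Combined displacement = (1.66793² + 0.135605²)^½ ≈ 1.67343 m.

2 m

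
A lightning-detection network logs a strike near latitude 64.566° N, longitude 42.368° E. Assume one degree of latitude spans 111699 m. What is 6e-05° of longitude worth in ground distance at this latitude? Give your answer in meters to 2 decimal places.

At 64.566° a degree of longitude is 111699 × cos 64.566° ≈ 47971.5 m, so 6e-05° corresponds to 2.87829 m.

2.88 meters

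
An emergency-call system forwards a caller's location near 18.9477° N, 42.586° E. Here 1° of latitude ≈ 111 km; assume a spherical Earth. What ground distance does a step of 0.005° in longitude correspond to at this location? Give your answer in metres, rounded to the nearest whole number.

0.005° of longitude at 18.9477° is 0.005 × 111000 × cos 18.9477° ≈ 0.005 × 104986 = 524.928 m.

525 metres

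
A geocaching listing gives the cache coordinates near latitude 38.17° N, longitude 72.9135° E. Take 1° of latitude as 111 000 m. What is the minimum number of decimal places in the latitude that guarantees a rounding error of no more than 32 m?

4 decimal places

One degree of latitude covers 111000 m.
Rounding to N decimal places gives at most 0.5 × 10⁻ᴺ degrees of error, i.e. 0.5 × 10⁻ᴺ × 111000 m.
Setting 55500 × 10⁻ᴺ ≤ 32 gives 10ᴺ ≥ 1734, i.e. N ≥ 3.24.
So 4 decimal places suffice (5.55 m); 3 would allow up to 55.5 m.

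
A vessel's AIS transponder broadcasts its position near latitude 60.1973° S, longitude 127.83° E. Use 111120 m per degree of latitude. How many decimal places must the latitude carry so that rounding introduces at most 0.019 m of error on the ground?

7 decimal places

One degree of latitude covers 111120 m.
N decimal places → at most half a unit in the last place, 0.5 × 10⁻ᴺ° = 111120/2 × 10⁻ᴺ m.
Need 0.5 × 111120 × 10⁻ᴺ ≤ 0.019 → 10⁻ᴺ ≤ 3.420e-07, so N ≥ 6.47.
N = 6 would give 0.0556 m (too coarse); N = 7 gives 0.00556 m ≤ 0.019 m.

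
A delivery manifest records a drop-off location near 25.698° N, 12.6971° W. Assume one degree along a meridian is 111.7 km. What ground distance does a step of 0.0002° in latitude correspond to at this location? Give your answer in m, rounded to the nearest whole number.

22 m

Along a meridian 0.0002° is 0.0002 × 111700 = 22.34 m.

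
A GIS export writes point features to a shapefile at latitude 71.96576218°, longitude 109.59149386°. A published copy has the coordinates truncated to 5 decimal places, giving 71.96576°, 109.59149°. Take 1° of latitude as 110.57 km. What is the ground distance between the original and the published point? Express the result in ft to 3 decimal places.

The latitude changed by +0.00000218° and the longitude by +0.00000386°.
N–S: 0.00000218° × 110570 m/° = 0.241043 m.
East–west at this latitude: 0.00000386° × 110570 × cos 71.9658° ≈ 0.00000386 × 34230.8 = 0.132131 m.
Hypotenuse of the two orthogonal shifts: √(0.241043² + 0.132131²) = 0.274882 m.
Converting: 0.274882 m × 3.2808 ft/m ≈ 0.90184 ft.

0.902 ft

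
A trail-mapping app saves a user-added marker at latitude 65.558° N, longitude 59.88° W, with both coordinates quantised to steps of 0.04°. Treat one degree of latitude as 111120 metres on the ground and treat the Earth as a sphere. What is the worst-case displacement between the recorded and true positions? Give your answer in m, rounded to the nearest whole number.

2405 m

With a 0.04° grid the true value lies within half a step, ±0.04°/2 = ±0.02°, of the stored one.
N–S: 0.02° × 111120 m/° = 2222.4 m.
E–W at 65.558°: 0.02° × 111120 × cos 65.558° = 0.02 × 111120 × 0.4138 ≈ 919.567 m.
Combining orthogonally: (2222.4² + 919.567²)^½ ≈ 2405.13 m.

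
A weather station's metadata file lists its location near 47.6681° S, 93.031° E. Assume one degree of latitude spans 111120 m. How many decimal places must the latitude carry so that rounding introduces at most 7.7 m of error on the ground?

4 decimal places

One degree of latitude covers 111120 m.
N decimal places → at most half a unit in the last place, 0.5 × 10⁻ᴺ° = 111120/2 × 10⁻ᴺ m.
Need 0.5 × 111120 × 10⁻ᴺ ≤ 7.7 → 10⁻ᴺ ≤ 1.386e-04, so N ≥ 3.86.
At 3 places the error can reach 55.6 m, but 4 places keeps it to 5.56 m.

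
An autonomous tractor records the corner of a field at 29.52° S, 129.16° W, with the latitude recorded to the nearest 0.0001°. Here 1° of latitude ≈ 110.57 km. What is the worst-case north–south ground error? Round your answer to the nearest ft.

18 ft

Rounding to 4 decimal places leaves the latitude within ±5e-05° of the true value.
So the N–S error is at most 5e-05 × 110570 = 5.5285 m.
Converting: 5.5285 m × 3.2808 ft/m ≈ 18.138 ft.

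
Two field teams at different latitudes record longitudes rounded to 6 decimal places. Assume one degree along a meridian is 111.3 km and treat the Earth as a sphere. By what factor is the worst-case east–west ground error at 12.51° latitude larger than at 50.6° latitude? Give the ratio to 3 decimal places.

Rounding to 6 decimal places leaves the longitude within ±5e-07° of the true value.
At 12.51°: 5e-07° × 111300 × cos 12.51° = 5e-07 × 111300 × 0.9763 ≈ 0.054329 m.
At 50.6°: 5e-07° × 111300 × cos 50.6° = 5e-07 × 111300 × 0.6347 ≈ 0.035323 m.
The ratio reduces to cos 12.51° / cos 50.6° = 0.9763/0.6347 ≈ 1.5381.

1.538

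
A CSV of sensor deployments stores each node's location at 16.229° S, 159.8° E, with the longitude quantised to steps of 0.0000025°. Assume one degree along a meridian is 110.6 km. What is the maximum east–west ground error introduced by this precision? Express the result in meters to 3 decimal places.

With a 0.0000025° grid the true value lies within half a step, ±0.0000025°/2 = ±1.25e-06°, of the stored one.
One degree of longitude at 16.229° is 110600 × cos 16.229° ≈ 110600 × 0.9602 = 106193 m.
Maximum E–W displacement: 1.25e-06 × 106193 = 0.132741 m.

0.133 meters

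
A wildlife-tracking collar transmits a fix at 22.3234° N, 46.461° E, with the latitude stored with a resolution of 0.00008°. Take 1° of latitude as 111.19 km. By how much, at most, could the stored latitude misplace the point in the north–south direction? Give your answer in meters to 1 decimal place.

With a 0.00008° grid the true value lies within half a step, ±0.00008°/2 = ±4e-05°, of the stored one.
So the N–S error is at most 4e-05 × 111190 = 4.4476 m.

4.4 meters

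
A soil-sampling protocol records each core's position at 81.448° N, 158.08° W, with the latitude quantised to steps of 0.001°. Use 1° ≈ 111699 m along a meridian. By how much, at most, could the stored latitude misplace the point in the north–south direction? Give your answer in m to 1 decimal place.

With a 0.001° grid the true value lies within half a step, ±0.001°/2 = ±0.0005°, of the stored one.
Along the meridian that is 0.0005° × 111699 m/° = 55.8495 m.

55.8 m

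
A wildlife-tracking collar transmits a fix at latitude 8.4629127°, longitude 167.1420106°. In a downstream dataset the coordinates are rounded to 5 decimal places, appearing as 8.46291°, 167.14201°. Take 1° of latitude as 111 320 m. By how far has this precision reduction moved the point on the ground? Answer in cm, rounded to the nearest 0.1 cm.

30.8 cm

Δlat = 8.4629127 − 8.46291 = +0.0000027°; Δlon = 167.1420106 − 167.14201 = +0.0000006°.
North–south shift: 0.0000027 × 111320 = 0.300564 m.
East–west at this latitude: 0.0000006° × 111320 × cos 8.46291° ≈ 0.0000006 × 110108 = 0.0660647 m.
Distance: √(0.300564² + 0.0660647²) ≈ 0.307739 m.
That is 0.307739 m = 30.774 cm.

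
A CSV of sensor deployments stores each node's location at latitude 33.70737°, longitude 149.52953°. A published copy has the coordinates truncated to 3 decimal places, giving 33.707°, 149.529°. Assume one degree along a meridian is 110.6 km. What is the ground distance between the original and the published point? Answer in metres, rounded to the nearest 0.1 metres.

63.7 metres

The latitude changed by +0.00037° and the longitude by +0.00053°.
N–S: 0.00037° × 110600 m/° = 40.922 m.
East–west at this latitude: 0.00053° × 110600 × cos 33.707° ≈ 0.00053 × 92006.6 = 48.7635 m.
Distance: √(40.922² + 48.7635²) ≈ 63.6592 m.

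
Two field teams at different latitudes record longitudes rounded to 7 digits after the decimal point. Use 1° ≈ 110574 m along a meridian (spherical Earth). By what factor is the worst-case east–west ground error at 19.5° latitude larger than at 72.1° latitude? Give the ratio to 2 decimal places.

Rounding to 7 decimal places leaves the longitude within ±5e-08° of the true value.
At 19.5°: 5e-08° × 110574 × cos 19.5° = 5e-08 × 110574 × 0.9426 ≈ 0.0052116 m.
At 72.1°: 5e-08° × 110574 × cos 72.1° = 5e-08 × 110574 × 0.3074 ≈ 0.0016993 m.
The ratio reduces to cos 19.5° / cos 72.1° = 0.9426/0.3074 ≈ 3.0669.

3.07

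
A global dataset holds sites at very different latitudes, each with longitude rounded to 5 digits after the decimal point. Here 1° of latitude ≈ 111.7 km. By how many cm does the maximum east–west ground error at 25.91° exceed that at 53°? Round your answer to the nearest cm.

Rounding to 5 decimal places leaves the longitude within ±5e-06° of the true value.
Error at 25.91° = 5e-06° × 111700 × cos 25.91° ≈ 0.5585 × 0.8995 = 0.50236 m.
Error at 53° = 5e-06° × 111700 × cos 53° ≈ 0.5585 × 0.6018 = 0.33611 m.
Difference: 0.50236 − 0.33611 = 0.16625 m.
That is 0.166247 m = 16.625 cm.

17 cm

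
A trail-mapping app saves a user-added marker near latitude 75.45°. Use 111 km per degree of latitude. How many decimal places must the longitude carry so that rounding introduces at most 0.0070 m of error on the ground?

7 decimal places

At 75.45° one degree of longitude covers 111000 × cos 75.45° ≈ 111000 × 0.2512 ≈ 27886 m.
Rounding to N decimal places gives at most 0.5 × 10⁻ᴺ degrees of error, i.e. 0.5 × 10⁻ᴺ × 27886 m.
Setting 13943 × 10⁻ᴺ ≤ 0.0070 gives 10ᴺ ≥ 1.992e+06, i.e. N ≥ 6.30.
At 6 places the error can reach 0.0139 m, but 7 places keeps it to 0.00139 m.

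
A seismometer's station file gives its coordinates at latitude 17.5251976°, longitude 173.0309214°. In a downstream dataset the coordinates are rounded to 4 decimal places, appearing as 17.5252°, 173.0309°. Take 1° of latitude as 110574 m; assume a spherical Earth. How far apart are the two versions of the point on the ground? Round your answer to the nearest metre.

2 metres

The latitude changed by -0.0000024° and the longitude by +0.0000214°.
N–S: -0.0000024° × 110574 m/° = -0.265378 m.
East–west at this latitude: 0.0000214° × 110574 × cos 17.5252° ≈ 0.0000214 × 105442 = 2.25645 m.
Distance: √(0.265378² + 2.25645²) ≈ 2.272 m.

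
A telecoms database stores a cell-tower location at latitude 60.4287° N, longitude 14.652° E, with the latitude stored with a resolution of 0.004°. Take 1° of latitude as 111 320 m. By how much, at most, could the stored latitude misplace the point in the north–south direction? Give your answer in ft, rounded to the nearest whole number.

With a 0.004° grid the true value lies within half a step, ±0.004°/2 = ±0.002°, of the stored one.
North–south distance: 0.002° × 111320 m/° = 222.64 m.
Converting: 222.64 m × 3.2808 ft/m ≈ 730.45 ft.

730 ft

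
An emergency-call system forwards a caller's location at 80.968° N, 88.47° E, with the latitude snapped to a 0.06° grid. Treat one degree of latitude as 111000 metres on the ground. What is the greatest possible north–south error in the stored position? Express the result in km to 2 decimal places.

3.33 km

With a 0.06° grid the true value lies within half a step, ±0.06°/2 = ±0.03°, of the stored one.
Along the meridian that is 0.03° × 111000 m/° = 3330 m.
That is 3330 m = 3.33 km.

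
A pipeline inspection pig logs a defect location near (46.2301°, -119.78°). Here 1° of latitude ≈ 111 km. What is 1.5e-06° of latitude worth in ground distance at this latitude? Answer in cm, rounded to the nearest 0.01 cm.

1.5e-06° × 111000 m/° = 0.1665 m.
That is 0.1665 m = 16.65 cm.

16.65 cm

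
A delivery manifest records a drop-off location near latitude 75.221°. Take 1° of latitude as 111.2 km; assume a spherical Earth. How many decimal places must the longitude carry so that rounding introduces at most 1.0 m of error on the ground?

5 decimal places

At 75.221° one degree of longitude covers 111200 × cos 75.221° ≈ 111200 × 0.2551 ≈ 28366.2 m.
N decimal places → at most half a unit in the last place, 0.5 × 10⁻ᴺ° = 28366.2/2 × 10⁻ᴺ m.
Setting 14183.1 × 10⁻ᴺ ≤ 1.0 gives 10ᴺ ≥ 1.418e+04, i.e. N ≥ 4.15.
So 5 decimal places suffice (0.142 m); 4 would allow up to 1.42 m.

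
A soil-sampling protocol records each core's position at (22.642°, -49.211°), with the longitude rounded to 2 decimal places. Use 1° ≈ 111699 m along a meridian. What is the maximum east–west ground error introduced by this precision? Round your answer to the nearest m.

515 m

Rounding to 2 decimal places leaves the longitude within ±0.005° of the true value.
One degree of longitude at 22.642° is 111699 × cos 22.642° ≈ 111699 × 0.9229 = 103090 m.
East–west error: 0.005° × 103090 m/° ≈ 515.451 m.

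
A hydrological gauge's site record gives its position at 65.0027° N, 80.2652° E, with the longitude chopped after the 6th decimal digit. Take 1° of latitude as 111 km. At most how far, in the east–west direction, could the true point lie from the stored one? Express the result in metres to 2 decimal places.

0.05 metres

Truncating at 6 decimal places can drop up to a full unit in the last place, so the longitude may be off by as much as 1e-06°.
One degree of longitude at 65.0027° is 111000 × cos 65.0027° ≈ 111000 × 0.4226 = 46905.9 m.
Maximum E–W displacement: 1e-06 × 46905.9 = 0.0469059 m.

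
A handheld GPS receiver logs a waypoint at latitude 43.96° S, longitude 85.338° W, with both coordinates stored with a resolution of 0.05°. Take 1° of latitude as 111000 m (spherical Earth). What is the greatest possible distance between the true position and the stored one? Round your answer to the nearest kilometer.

With a 0.05° grid the true value lies within half a step, ±0.05°/2 = ±0.025°, of the stored one.
N–S: 0.025° × 111000 m/° = 2775 m.
Longitude error → 0.025 × 111000 × cos 43.96° = 0.025 × 111000 × 0.7198 ≈ 1997.51 m.
The two errors are perpendicular, so the maximum displacement is √(2775² + 1997.51²) ≈ 3419.16 m.
That is 3419.16 m = 3.4192 km.

3 kilometers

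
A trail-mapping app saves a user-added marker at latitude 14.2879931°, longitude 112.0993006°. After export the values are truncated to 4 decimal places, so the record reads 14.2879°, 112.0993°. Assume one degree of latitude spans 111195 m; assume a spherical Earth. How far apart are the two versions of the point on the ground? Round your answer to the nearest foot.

34 feet

The latitude changed by +0.0000931° and the longitude by +0.0000006°.
N–S: 0.0000931° × 111195 m/° = 10.3523 m.
East–west at this latitude: 0.0000006° × 111195 × cos 14.2879° ≈ 0.0000006 × 107756 = 0.0646533 m.
Hypotenuse of the two orthogonal shifts: √(10.3523² + 0.0646533²) = 10.3525 m.
Converting: 10.3525 m × 3.2808 ft/m ≈ 33.965 ft.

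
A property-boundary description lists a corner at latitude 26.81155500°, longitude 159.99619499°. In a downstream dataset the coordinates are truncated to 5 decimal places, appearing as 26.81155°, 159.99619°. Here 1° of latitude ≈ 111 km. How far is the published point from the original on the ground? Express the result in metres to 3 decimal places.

0.743 metres

Δlat = 26.81155500 − 26.81155 = +0.00000500°; Δlon = 159.99619499 − 159.99619 = +0.00000499°.
N–S: 0.00000500° × 111000 m/° = 0.555 m.
East–west at this latitude: 0.00000499° × 111000 × cos 26.8116° ≈ 0.00000499 × 99066.9 = 0.494344 m.
Distance: √(0.555² + 0.494344²) ≈ 0.743237 m.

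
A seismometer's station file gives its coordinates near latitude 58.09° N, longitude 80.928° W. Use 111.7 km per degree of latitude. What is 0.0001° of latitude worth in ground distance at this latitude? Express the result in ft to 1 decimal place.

36.6 ft

0.0001° × 111700 m/° = 11.17 m.
In feet: 11.17 m ÷ 0.3048 ≈ 36.647 ft.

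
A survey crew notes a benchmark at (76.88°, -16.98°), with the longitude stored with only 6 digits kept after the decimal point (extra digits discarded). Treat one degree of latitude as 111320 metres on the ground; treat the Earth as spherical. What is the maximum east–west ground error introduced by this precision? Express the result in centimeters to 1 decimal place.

Truncating at 6 decimal places can drop up to a full unit in the last place, so the longitude may be off by as much as 1e-06°.
One degree of longitude at 76.88° is 111320 × cos 76.88° ≈ 111320 × 0.2270 = 25268.7 m.
East–west error: 1e-06° × 25268.7 m/° ≈ 0.0252687 m.
That is 0.0252687 m = 2.5269 cm.

2.5 centimeters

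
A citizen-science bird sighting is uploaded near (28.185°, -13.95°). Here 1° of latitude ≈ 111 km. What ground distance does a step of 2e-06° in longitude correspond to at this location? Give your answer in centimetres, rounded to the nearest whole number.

One degree of longitude here spans 111000 × cos 28.185° = 111000 × 0.8814 ≈ 97838.4 m; 2e-06° of that is 0.195677 m.
That is 0.195677 m = 19.568 cm.

20 centimetres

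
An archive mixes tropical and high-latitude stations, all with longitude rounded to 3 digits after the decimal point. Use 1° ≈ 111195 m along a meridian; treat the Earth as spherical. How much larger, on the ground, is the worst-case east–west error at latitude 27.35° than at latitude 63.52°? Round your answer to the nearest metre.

Rounding to 3 decimal places leaves the longitude within ±0.0005° of the true value.
At 27.35°: 0.0005° × 111195 × cos 27.35° = 0.0005 × 111195 × 0.8882 ≈ 49.383 m.
At 63.52°: 0.0005° × 111195 × cos 63.52° = 0.0005 × 111195 × 0.4459 ≈ 24.79 m.
So the lower-latitude error exceeds the higher by 49.383 − 24.79 = 24.593 m.

25 metres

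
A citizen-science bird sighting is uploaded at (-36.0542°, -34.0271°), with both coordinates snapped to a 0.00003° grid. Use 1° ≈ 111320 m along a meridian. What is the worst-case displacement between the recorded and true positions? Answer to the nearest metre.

With a 0.00003° grid the true value lies within half a step, ±0.00003°/2 = ±1.5e-05°, of the stored one.
North–south component: 1.5e-05° × 111320 = 1.6698 m.
E–W at 36.0542°: 1.5e-05° × 111320 × cos 36.0542° = 1.5e-05 × 111320 × 0.8085 ≈ 1.34997 m.
The two errors are perpendicular, so the maximum displacement is √(1.6698² + 1.34997²) ≈ 2.14724 m.

2 metres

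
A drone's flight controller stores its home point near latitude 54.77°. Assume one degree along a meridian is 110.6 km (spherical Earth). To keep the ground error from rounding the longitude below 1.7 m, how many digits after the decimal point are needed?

At 54.77° one degree of longitude covers 110600 × cos 54.77° ≈ 110600 × 0.5769 ≈ 63800.7 m.
Rounding to N decimal places gives at most 0.5 × 10⁻ᴺ degrees of error, i.e. 0.5 × 10⁻ᴺ × 63800.7 m.
Setting 31900.4 × 10⁻ᴺ ≤ 1.7 gives 10ᴺ ≥ 1.876e+04, i.e. N ≥ 4.27.
N = 4 would give 3.19 m (too coarse); N = 5 gives 0.319 m ≤ 1.7 m.

5 decimal places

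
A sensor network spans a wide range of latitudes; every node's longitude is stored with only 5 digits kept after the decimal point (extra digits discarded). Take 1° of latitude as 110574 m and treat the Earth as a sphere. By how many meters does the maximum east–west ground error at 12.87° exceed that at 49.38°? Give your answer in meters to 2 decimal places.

Truncating at 5 decimal places can drop up to a full unit in the last place, so the longitude may be off by as much as 1e-05°.
Error at 12.87° = 1e-05° × 110574 × cos 12.87° ≈ 1.1057 × 0.9749 = 1.078 m.
At 49.38°: 1e-05° × 110574 × cos 49.38° = 1e-05 × 110574 × 0.6510 ≈ 0.71988 m.
So the lower-latitude error exceeds the higher by 1.078 − 0.71988 = 0.35808 m.

0.36 meters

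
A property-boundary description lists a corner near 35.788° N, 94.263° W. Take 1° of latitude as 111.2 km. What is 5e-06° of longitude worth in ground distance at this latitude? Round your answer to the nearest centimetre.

45 centimetres

At 35.788° a degree of longitude is 111200 × cos 35.788° ≈ 90203.9 m, so 5e-06° corresponds to 0.45102 m.
That is 0.45102 m = 45.102 cm.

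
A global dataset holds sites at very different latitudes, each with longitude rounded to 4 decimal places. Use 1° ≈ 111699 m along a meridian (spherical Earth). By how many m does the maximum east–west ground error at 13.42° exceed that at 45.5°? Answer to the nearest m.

Rounding to 4 decimal places leaves the longitude within ±5e-05° of the true value.
Error at 13.42° = 5e-05° × 111699 × cos 13.42° ≈ 5.585 × 0.9727 = 5.4325 m.
At 45.5°: 5e-05° × 111699 × cos 45.5° = 5e-05 × 111699 × 0.7009 ≈ 3.9145 m.
Difference: 5.4325 − 3.9145 = 1.5179 m.

2 m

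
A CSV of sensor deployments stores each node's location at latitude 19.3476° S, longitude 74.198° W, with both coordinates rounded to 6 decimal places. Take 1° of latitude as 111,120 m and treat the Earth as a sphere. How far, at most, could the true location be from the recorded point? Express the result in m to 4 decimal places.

Rounding to 6 decimal places leaves each coordinate within ±5e-07° of the true value.
Latitude error → 5e-07 × 111120 = 0.05556 m along the meridian.
E–W at 19.3476°: 5e-07° × 111120 × cos 19.3476° = 5e-07 × 111120 × 0.9435 ≈ 0.0524223 m.
Worst case both components are at the extreme and orthogonal: √(0.05556² + 0.0524223²) ≈ 0.0763872 m.

0.0764 m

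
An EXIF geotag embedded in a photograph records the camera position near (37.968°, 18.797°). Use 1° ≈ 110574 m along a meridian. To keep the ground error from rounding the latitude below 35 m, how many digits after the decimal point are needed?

4 decimal places

One degree of latitude covers 110574 m.
N decimal places → at most half a unit in the last place, 0.5 × 10⁻ᴺ° = 110574/2 × 10⁻ᴺ m.
Setting 55287 × 10⁻ᴺ ≤ 35 gives 10ᴺ ≥ 1580, i.e. N ≥ 3.20.
So 4 decimal places suffice (5.53 m); 3 would allow up to 55.3 m.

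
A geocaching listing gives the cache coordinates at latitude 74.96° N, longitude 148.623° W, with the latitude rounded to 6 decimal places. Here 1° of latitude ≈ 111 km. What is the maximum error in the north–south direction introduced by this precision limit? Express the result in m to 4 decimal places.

Rounding to 6 decimal places leaves the latitude within ±5e-07° of the true value.
Along the meridian that is 5e-07° × 111000 m/° = 0.0555 m.

0.0555 m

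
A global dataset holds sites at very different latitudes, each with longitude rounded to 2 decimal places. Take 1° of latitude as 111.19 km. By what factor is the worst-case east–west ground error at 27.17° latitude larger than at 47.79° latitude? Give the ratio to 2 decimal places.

Rounding to 2 decimal places leaves the longitude within ±0.005° of the true value.
Error at 27.17° = 0.005° × 111190 × cos 27.17° ≈ 555.95 × 0.8897 = 494.6 m.
At 47.79°: 0.005° × 111190 × cos 47.79° = 0.005 × 111190 × 0.6718 ≈ 373.51 m.
Ratio: 494.6 / 373.51 = cos 27.17° / cos 47.79° ≈ 1.3242.

1.32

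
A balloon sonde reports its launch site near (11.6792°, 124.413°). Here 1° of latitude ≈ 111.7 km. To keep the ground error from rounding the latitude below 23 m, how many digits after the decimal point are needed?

One degree of latitude covers 111700 m.
N decimal places → at most half a unit in the last place, 0.5 × 10⁻ᴺ° = 111700/2 × 10⁻ᴺ m.
Need 0.5 × 111700 × 10⁻ᴺ ≤ 23 → 10⁻ᴺ ≤ 4.118e-04, so N ≥ 3.39.
At 3 places the error can reach 55.9 m, but 4 places keeps it to 5.58 m.

4 decimal places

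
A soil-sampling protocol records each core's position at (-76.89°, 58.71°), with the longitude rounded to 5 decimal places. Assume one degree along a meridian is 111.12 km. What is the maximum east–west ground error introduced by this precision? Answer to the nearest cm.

Rounding to 5 decimal places leaves the longitude within ±5e-06° of the true value.
At latitude 76.89° a degree of longitude spans 111120 m × cos 76.89° = 111120 × 0.2268 ≈ 25204.4 m.
Maximum E–W displacement: 5e-06 × 25204.4 = 0.126022 m.
That is 0.126022 m = 12.602 cm.

13 cm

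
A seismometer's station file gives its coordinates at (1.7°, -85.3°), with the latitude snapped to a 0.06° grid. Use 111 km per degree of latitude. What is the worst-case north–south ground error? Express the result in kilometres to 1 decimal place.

3.3 kilometres

With a 0.06° grid the true value lies within half a step, ±0.06°/2 = ±0.03°, of the stored one.
North–south distance: 0.03° × 111000 m/° = 3330 m.
That is 3330 m = 3.33 km.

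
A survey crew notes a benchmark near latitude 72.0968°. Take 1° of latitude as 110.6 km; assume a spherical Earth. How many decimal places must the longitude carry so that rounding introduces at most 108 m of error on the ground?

3 decimal places

At 72.0968° one degree of longitude covers 110600 × cos 72.0968° ≈ 110600 × 0.3074 ≈ 33999.5 m.
N decimal places → at most half a unit in the last place, 0.5 × 10⁻ᴺ° = 33999.5/2 × 10⁻ᴺ m.
Need 0.5 × 33999.5 × 10⁻ᴺ ≤ 108 → 10⁻ᴺ ≤ 6.353e-03, so N ≥ 2.20.
N = 2 would give 170 m (too coarse); N = 3 gives 17 m ≤ 108 m.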